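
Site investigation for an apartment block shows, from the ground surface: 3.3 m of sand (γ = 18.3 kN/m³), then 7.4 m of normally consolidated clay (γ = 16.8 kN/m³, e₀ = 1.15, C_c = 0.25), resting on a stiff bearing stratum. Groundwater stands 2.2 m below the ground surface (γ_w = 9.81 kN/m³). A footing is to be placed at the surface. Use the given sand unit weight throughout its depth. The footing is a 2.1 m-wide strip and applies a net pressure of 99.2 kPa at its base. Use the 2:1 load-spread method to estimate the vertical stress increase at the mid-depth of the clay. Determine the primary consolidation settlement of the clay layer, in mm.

Mid-depth of clay below the ground surface: z = 3.3 + 7.4/2 = 7 m.
Total vertical stress at mid-clay: σ_v = 18.3×3.3 + 16.8×3.7 = 122.55 kPa.
Pore pressure: u = 9.81×(7 − 2.2) = 47.088 kPa.
Initial effective stress: σ'_0 = σ_v − u = 122.55 − 47.088 = 75.462 kPa.
Stress increase at mid-clay by the 2:1 spreading method:
Δσ = qB/(B+z) = 99.2×2.1/(2.1+7) = 22.892 kPa
Final effective stress: σ'_f = σ'_0 + Δσ = 75.462 + 22.892 = 98.354 kPa.
Normally consolidated clay, so the full stress increment lies on the virgin compression line:
S_c = C_c·H/(1+e₀)·log₁₀(σ'_f/σ'_0) = 0.25×7.4/(1+1.15)×log₁₀(98.354/75.462)
    = 0.86047 × 0.11506 = 0.09901 m

S_c ≈ 99 mm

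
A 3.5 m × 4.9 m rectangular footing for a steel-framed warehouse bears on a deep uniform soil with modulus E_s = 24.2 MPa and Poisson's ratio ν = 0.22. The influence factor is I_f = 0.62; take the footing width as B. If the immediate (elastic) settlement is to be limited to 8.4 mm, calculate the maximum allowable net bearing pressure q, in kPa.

E_s = 24.2 MPa = 24200 kPa.
S_e = q·B·(1−ν²)/E_s · I_f  ⇒  q = S_e·E_s / (B·(1−ν²)·I_f).
q = 0.0084 × 24200 / (3.5 × 0.9516 × 0.62) = 98.44 kPa

q ≈ 98.4 kPa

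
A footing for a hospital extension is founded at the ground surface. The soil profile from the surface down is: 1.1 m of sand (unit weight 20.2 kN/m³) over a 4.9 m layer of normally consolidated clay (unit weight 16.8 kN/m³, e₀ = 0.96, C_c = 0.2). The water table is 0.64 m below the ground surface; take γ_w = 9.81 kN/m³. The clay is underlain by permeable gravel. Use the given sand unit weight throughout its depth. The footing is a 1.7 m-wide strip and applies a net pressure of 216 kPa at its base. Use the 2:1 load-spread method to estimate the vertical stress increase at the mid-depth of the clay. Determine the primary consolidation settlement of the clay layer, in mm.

Mid-depth of clay below the ground surface: z = 1.1 + 4.9/2 = 3.55 m.
Total vertical stress at mid-clay: σ_v = 20.2×1.1 + 16.8×2.45 = 63.38 kPa.
Pore pressure: u = 9.81×(3.55 − 0.64) = 28.547 kPa.
Initial effective stress: σ'_0 = σ_v − u = 63.38 − 28.547 = 34.833 kPa.
Stress increase at mid-clay by the 2:1 spreading method:
Δσ = qB/(B+z) = 216×1.7/(1.7+3.55) = 69.943 kPa
Final effective stress: σ'_f = σ'_0 + Δσ = 34.833 + 69.943 = 104.78 kPa.
Normally consolidated clay, so the full stress increment lies on the virgin compression line:
S_c = C_c·H/(1+e₀)·log₁₀(σ'_f/σ'_0) = 0.2×4.9/(1+0.96)×log₁₀(104.78/34.833)
    = 0.5 × 0.47829 = 0.2391 m

S_c ≈ 239 mm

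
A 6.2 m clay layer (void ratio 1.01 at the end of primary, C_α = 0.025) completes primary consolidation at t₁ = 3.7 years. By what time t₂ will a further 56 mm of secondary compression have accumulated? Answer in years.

t₂ ≈ 19.7 years

S_s = C_α·H/(1+e_p)·log₁₀(t₂/t₁) ⇒ log₁₀(t₂/t₁) = S_s·(1+e_p)/(C_α·H).
log₁₀(t₂/t₁) = 0.056 × (1+1.01) / (0.025×6.2) = 0.7262
t₂ = t₁ × 10^0.7262 = 3.7 × 5.323 = 19.7 years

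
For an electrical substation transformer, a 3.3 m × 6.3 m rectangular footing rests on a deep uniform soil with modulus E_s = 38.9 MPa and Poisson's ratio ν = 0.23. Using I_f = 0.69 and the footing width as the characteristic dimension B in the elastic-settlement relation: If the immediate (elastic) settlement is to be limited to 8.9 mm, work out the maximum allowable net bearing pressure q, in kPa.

E_s = 38.9 MPa = 38900 kPa.
S_e = q·B·(1−ν²)/E_s · I_f  ⇒  q = S_e·E_s / (B·(1−ν²)·I_f).
q = 0.0089 × 38900 / (3.3 × 0.9471 × 0.69) = 160.5 kPa

q ≈ 161 kPa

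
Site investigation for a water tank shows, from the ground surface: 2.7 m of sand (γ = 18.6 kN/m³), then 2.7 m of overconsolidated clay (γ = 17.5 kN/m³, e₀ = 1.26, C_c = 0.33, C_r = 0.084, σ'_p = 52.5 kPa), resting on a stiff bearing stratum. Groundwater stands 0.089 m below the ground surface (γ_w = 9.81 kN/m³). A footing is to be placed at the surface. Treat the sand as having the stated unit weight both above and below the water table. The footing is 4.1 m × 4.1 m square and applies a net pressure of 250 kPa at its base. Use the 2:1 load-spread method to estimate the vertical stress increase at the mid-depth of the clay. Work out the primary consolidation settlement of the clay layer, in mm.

Mid-depth of clay below the ground surface: z = 2.7 + 2.7/2 = 4.05 m.
Total vertical stress at mid-clay: σ_v = 18.6×2.7 + 17.5×1.35 = 73.845 kPa.
Pore pressure: u = 9.81×(4.05 − 0.089) = 38.857 kPa.
Initial effective stress: σ'_0 = σ_v − u = 73.845 − 38.857 = 34.988 kPa.
Stress increase at mid-clay by the 2:1 spreading method:
Δσ = qBL/((B+z)(L+z)) = 250×4.1×4.1/((4.1+4.05)(4.1+4.05)) = 63.269 kPa
Final effective stress: σ'_f = 34.988 + 63.269 = 98.257 kPa.
σ'_f = 98.257 > σ'_p = 52.5 kPa, so the stress path crosses the preconsolidation pressure — recompression up to σ'_p, then virgin compression beyond:
S_c = H/(1+e₀)·[C_r·log₁₀(σ'_p/σ'_0) + C_c·log₁₀(σ'_f/σ'_p)]
    = 2.7/2.26 × [0.084×log₁₀(52.5/34.988) + 0.33×log₁₀(98.257/52.5)]
    = 1.1947 × [0.014804 + 0.089827] = 0.125 m

S_c ≈ 125 mm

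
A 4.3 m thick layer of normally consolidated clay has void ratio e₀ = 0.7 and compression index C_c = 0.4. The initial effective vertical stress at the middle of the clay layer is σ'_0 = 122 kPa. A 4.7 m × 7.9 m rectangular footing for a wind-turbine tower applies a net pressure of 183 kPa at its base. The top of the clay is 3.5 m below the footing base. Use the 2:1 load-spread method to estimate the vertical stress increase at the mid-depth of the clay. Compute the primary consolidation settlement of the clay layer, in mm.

S_c ≈ 147 mm

Mid-depth of clay below the footing base: z = 3.5 + 4.3/2 = 5.65 m.
Stress increase at mid-clay by the 2:1 spreading method:
Δσ = qBL/((B+z)(L+z)) = 183×4.7×7.9/((4.7+5.65)(7.9+5.65)) = 48.45 kPa
Final effective stress: σ'_f = σ'_0 + Δσ = 122 + 48.45 = 170.45 kPa.
Normally consolidated clay, so the full stress increment lies on the virgin compression line:
S_c = C_c·H/(1+e₀)·log₁₀(σ'_f/σ'_0) = 0.4×4.3/(1+0.7)×log₁₀(170.45/122)
    = 1.0118 × 0.14524 = 0.147 m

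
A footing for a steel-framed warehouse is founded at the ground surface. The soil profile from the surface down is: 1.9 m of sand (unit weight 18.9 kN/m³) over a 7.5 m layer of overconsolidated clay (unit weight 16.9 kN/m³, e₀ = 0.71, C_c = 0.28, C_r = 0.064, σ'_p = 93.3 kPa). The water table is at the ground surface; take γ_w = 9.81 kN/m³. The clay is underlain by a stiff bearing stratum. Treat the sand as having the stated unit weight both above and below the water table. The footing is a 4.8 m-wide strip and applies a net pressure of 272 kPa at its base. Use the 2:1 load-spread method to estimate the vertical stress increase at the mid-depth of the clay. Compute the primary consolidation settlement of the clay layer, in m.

S_c ≈ 0.408 m

Mid-depth of clay below the ground surface: z = 1.9 + 7.5/2 = 5.65 m.
Total vertical stress at mid-clay: σ_v = 18.9×1.9 + 16.9×3.75 = 99.285 kPa.
Pore pressure: u = 9.81×(5.65 − 0) = 55.427 kPa.
Initial effective stress: σ'_0 = σ_v − u = 99.285 − 55.427 = 43.858 kPa.
Stress increase at mid-clay by the 2:1 spreading method:
Δσ = qB/(B+z) = 272×4.8/(4.8+5.65) = 124.94 kPa
Final effective stress: σ'_f = 43.858 + 124.94 = 168.8 kPa.
σ'_f = 168.8 > σ'_p = 93.3 kPa, so the stress path crosses the preconsolidation pressure — recompression up to σ'_p, then virgin compression beyond:
S_c = H/(1+e₀)·[C_r·log₁₀(σ'_p/σ'_0) + C_c·log₁₀(σ'_f/σ'_p)]
    = 7.5/1.71 × [0.064×log₁₀(93.3/43.858) + 0.28×log₁₀(168.8/93.3)]
    = 4.386 × [0.020981 + 0.072097] = 0.4082 m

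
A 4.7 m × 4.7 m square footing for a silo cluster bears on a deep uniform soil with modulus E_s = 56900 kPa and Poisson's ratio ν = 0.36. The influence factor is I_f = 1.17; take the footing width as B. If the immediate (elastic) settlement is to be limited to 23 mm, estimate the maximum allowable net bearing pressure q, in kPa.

S_e = q·B·(1−ν²)/E_s · I_f  ⇒  q = S_e·E_s / (B·(1−ν²)·I_f).
q = 0.023 × 56900 / (4.7 × 0.8704 × 1.17) = 273.4 kPa

q ≈ 273 kPa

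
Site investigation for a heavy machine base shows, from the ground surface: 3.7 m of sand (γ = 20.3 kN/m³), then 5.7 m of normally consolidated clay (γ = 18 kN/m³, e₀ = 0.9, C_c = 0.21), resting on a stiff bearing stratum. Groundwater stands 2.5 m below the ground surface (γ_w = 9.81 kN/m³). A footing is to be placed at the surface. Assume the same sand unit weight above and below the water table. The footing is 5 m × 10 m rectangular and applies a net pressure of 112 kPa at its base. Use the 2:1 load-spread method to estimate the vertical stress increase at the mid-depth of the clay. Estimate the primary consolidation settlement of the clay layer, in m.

S_c ≈ 0.0797 m

Mid-depth of clay below the ground surface: z = 3.7 + 5.7/2 = 6.55 m.
Total vertical stress at mid-clay: σ_v = 20.3×3.7 + 18×2.85 = 126.41 kPa.
Pore pressure: u = 9.81×(6.55 − 2.5) = 39.73 kPa.
Initial effective stress: σ'_0 = σ_v − u = 126.41 − 39.73 = 86.68 kPa.
Stress increase at mid-clay by the 2:1 spreading method:
Δσ = qBL/((B+z)(L+z)) = 112×5×10/((5+6.55)(10+6.55)) = 29.296 kPa
Final effective stress: σ'_f = σ'_0 + Δσ = 86.68 + 29.296 = 115.98 kPa.
Normally consolidated clay, so the full stress increment lies on the virgin compression line:
S_c = C_c·H/(1+e₀)·log₁₀(σ'_f/σ'_0) = 0.21×5.7/(1+0.9)×log₁₀(115.98/86.68)
    = 0.63 × 0.12646 = 0.07967 m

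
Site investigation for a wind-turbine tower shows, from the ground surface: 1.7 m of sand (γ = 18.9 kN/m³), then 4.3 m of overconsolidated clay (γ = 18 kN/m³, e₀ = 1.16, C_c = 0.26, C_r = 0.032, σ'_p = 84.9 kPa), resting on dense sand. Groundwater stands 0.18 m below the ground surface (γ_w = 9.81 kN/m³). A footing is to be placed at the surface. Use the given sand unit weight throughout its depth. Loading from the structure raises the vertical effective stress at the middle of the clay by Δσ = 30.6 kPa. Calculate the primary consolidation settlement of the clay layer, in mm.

Mid-depth of clay below the ground surface: z = 1.7 + 4.3/2 = 3.85 m.
Total vertical stress at mid-clay: σ_v = 18.9×1.7 + 18×2.15 = 70.83 kPa.
Pore pressure: u = 9.81×(3.85 − 0.18) = 36.003 kPa.
Initial effective stress: σ'_0 = σ_v − u = 70.83 − 36.003 = 34.827 kPa.
Final effective stress: σ'_f = 34.827 + 30.6 = 65.427 kPa.
σ'_f = 65.427 ≤ σ'_p = 84.9 kPa, so the clay remains overconsolidated and only the recompression index applies:
S_c = C_r·H/(1+e₀)·log₁₀(σ'_f/σ'_0) = 0.032×4.3/2.16×log₁₀(65.427/34.827)
    = 0.063702 × 0.27384 = 0.01744 m

S_c ≈ 17.4 mm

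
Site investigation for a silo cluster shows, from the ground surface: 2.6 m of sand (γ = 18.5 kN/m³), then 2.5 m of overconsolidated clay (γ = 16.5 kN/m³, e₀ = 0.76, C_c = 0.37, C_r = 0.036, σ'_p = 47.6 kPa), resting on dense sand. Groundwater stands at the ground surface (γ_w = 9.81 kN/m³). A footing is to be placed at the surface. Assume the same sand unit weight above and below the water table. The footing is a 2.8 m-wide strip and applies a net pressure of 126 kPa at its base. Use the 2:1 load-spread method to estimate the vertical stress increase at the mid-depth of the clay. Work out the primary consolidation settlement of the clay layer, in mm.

Mid-depth of clay below the ground surface: z = 2.6 + 2.5/2 = 3.85 m.
Total vertical stress at mid-clay: σ_v = 18.5×2.6 + 16.5×1.25 = 68.725 kPa.
Pore pressure: u = 9.81×(3.85 − 0) = 37.769 kPa.
Initial effective stress: σ'_0 = σ_v − u = 68.725 − 37.769 = 30.956 kPa.
Stress increase at mid-clay by the 2:1 spreading method:
Δσ = qB/(B+z) = 126×2.8/(2.8+3.85) = 53.053 kPa
Final effective stress: σ'_f = 30.956 + 53.053 = 84.009 kPa.
σ'_f = 84.009 > σ'_p = 47.6 kPa, so the stress path crosses the preconsolidation pressure — recompression up to σ'_p, then virgin compression beyond:
S_c = H/(1+e₀)·[C_r·log₁₀(σ'_p/σ'_0) + C_c·log₁₀(σ'_f/σ'_p)]
    = 2.5/1.76 × [0.036×log₁₀(47.6/30.956) + 0.37×log₁₀(84.009/47.6)]
    = 1.4205 × [0.006727 + 0.091286] = 0.1392 m

S_c ≈ 139 mm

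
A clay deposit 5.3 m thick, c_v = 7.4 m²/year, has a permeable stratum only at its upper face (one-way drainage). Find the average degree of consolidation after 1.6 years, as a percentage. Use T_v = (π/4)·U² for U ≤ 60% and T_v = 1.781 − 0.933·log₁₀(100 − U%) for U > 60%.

U ≈ 71.3 %

Drainage path length: H_d = H = 5.3 m (single drainage).
T_v = c_v·t/H_d² = 7.4×1.6/5.3² = 0.4215.
T_v = 0.4215 corresponds to the U > 60% branch:
U = 1 − 10^((1.781 − T_v)/0.933)/100 = 0.7135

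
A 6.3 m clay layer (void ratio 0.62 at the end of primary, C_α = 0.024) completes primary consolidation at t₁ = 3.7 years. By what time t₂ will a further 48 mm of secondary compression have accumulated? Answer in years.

S_s = C_α·H/(1+e_p)·log₁₀(t₂/t₁) ⇒ log₁₀(t₂/t₁) = S_s·(1+e_p)/(C_α·H).
log₁₀(t₂/t₁) = 0.048 × (1+0.62) / (0.024×6.3) = 0.5143
t₂ = t₁ × 10^0.5143 = 3.7 × 3.268 = 12.09 years

t₂ ≈ 12.1 years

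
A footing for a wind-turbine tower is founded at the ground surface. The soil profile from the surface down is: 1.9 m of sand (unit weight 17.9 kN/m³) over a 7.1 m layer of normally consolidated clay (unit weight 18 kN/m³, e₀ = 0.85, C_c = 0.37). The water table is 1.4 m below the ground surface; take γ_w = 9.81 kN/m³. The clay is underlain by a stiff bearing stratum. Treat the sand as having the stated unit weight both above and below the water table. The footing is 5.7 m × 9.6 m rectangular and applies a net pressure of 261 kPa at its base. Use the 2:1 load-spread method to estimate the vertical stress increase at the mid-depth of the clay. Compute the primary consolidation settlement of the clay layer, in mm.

S_c ≈ 556 mm

Mid-depth of clay below the ground surface: z = 1.9 + 7.1/2 = 5.45 m.
Total vertical stress at mid-clay: σ_v = 17.9×1.9 + 18×3.55 = 97.91 kPa.
Pore pressure: u = 9.81×(5.45 − 1.4) = 39.73 kPa.
Initial effective stress: σ'_0 = σ_v − u = 97.91 − 39.73 = 58.18 kPa.
Stress increase at mid-clay by the 2:1 spreading method:
Δσ = qBL/((B+z)(L+z)) = 261×5.7×9.6/((5.7+5.45)(9.6+5.45)) = 85.109 kPa
Final effective stress: σ'_f = σ'_0 + Δσ = 58.18 + 85.109 = 143.29 kPa.
Normally consolidated clay, so the full stress increment lies on the virgin compression line:
S_c = C_c·H/(1+e₀)·log₁₀(σ'_f/σ'_0) = 0.37×7.1/(1+0.85)×log₁₀(143.29/58.18)
    = 1.42 × 0.39144 = 0.5558 m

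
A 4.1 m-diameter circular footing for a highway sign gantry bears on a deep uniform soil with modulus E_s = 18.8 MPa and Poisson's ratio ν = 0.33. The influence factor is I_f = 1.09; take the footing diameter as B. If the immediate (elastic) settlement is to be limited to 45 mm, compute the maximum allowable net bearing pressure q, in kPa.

E_s = 18.8 MPa = 18800 kPa.
S_e = q·B·(1−ν²)/E_s · I_f  ⇒  q = S_e·E_s / (B·(1−ν²)·I_f).
q = 0.045 × 18800 / (4.1 × 0.8911 × 1.09) = 212.4 kPa

q ≈ 212 kPa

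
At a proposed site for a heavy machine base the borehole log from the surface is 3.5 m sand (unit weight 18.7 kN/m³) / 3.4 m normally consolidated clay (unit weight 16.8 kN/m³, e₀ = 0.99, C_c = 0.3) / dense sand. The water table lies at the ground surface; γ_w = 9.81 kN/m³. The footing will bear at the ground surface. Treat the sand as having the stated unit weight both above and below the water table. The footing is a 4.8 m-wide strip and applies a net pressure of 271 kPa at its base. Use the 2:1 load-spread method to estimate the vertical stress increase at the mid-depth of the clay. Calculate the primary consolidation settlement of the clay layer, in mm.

S_c ≈ 310 mm

Mid-depth of clay below the ground surface: z = 3.5 + 3.4/2 = 5.2 m.
Total vertical stress at mid-clay: σ_v = 18.7×3.5 + 16.8×1.7 = 94.01 kPa.
Pore pressure: u = 9.81×(5.2 − 0) = 51.012 kPa.
Initial effective stress: σ'_0 = σ_v − u = 94.01 − 51.012 = 42.998 kPa.
Stress increase at mid-clay by the 2:1 spreading method:
Δσ = qB/(B+z) = 271×4.8/(4.8+5.2) = 130.08 kPa
Final effective stress: σ'_f = σ'_0 + Δσ = 42.998 + 130.08 = 173.08 kPa.
Normally consolidated clay, so the full stress increment lies on the virgin compression line:
S_c = C_c·H/(1+e₀)·log₁₀(σ'_f/σ'_0) = 0.3×3.4/(1+0.99)×log₁₀(173.08/42.998)
    = 0.51256 × 0.6048 = 0.31 m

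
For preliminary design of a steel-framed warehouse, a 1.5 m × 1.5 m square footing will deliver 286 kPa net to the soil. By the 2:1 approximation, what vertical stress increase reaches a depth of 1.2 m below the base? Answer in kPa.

By the 2:1 method the load spreads at 1 horizontal : 2 vertical, so at depth z the loaded area has grown by z in each plan dimension:
Δσ = qBL/((B+z)(L+z)) = 286×1.5×1.5/((1.5+1.2)(1.5+1.2)) = 88.272 kPa

Δσ_z ≈ 88.3 kPa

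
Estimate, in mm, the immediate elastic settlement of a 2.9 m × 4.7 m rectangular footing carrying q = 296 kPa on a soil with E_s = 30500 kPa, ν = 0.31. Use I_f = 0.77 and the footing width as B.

S_e ≈ 19.6 mm

Immediate (elastic) settlement: S_e = q·B·(1−ν²)/E_s · I_f.
S_e = 296 × 2.9 × (1 − 0.31²) / 30500 × 0.77
    = 296 × 2.9 × 0.9039 / 30500 × 0.77
    = 0.01959 m = 19.59 mm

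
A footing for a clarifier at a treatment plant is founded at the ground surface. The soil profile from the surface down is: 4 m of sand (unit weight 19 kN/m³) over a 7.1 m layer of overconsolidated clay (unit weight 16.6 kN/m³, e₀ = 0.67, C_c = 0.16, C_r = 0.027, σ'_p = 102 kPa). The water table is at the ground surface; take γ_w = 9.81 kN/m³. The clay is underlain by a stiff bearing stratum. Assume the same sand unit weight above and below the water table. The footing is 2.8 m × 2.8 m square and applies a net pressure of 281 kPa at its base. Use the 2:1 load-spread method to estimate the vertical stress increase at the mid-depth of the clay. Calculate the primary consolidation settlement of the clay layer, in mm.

S_c ≈ 14.5 mm

Mid-depth of clay below the ground surface: z = 4 + 7.1/2 = 7.55 m.
Total vertical stress at mid-clay: σ_v = 19×4 + 16.6×3.55 = 134.93 kPa.
Pore pressure: u = 9.81×(7.55 − 0) = 74.066 kPa.
Initial effective stress: σ'_0 = σ_v − u = 134.93 − 74.066 = 60.864 kPa.
Stress increase at mid-clay by the 2:1 spreading method:
Δσ = qBL/((B+z)(L+z)) = 281×2.8×2.8/((2.8+7.55)(2.8+7.55)) = 20.566 kPa
Final effective stress: σ'_f = 60.864 + 20.566 = 81.43 kPa.
σ'_f = 81.43 ≤ σ'_p = 102 kPa, so the clay remains overconsolidated and only the recompression index applies:
S_c = C_r·H/(1+e₀)·log₁₀(σ'_f/σ'_0) = 0.027×7.1/1.67×log₁₀(81.43/60.864)
    = 0.11479 × 0.12642 = 0.01451 m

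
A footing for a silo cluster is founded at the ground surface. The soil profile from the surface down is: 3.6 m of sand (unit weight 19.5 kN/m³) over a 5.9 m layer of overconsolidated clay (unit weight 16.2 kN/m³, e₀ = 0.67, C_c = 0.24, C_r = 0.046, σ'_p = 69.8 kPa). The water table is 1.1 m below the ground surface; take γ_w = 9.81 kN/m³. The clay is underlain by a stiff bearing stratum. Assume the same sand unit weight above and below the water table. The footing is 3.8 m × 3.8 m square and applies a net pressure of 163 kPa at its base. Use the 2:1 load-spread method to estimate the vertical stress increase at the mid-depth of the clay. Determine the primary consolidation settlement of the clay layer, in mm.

S_c ≈ 84.5 mm

Mid-depth of clay below the ground surface: z = 3.6 + 5.9/2 = 6.55 m.
Total vertical stress at mid-clay: σ_v = 19.5×3.6 + 16.2×2.95 = 117.99 kPa.
Pore pressure: u = 9.81×(6.55 − 1.1) = 53.465 kPa.
Initial effective stress: σ'_0 = σ_v − u = 117.99 − 53.465 = 64.525 kPa.
Stress increase at mid-clay by the 2:1 spreading method:
Δσ = qBL/((B+z)(L+z)) = 163×3.8×3.8/((3.8+6.55)(3.8+6.55)) = 21.972 kPa
Final effective stress: σ'_f = 64.525 + 21.972 = 86.497 kPa.
σ'_f = 86.497 > σ'_p = 69.8 kPa, so the stress path crosses the preconsolidation pressure — recompression up to σ'_p, then virgin compression beyond:
S_c = H/(1+e₀)·[C_r·log₁₀(σ'_p/σ'_0) + C_c·log₁₀(σ'_f/σ'_p)]
    = 5.9/1.67 × [0.046×log₁₀(69.8/64.525) + 0.24×log₁₀(86.497/69.8)]
    = 3.5329 × [0.0015699 + 0.022355] = 0.08452 m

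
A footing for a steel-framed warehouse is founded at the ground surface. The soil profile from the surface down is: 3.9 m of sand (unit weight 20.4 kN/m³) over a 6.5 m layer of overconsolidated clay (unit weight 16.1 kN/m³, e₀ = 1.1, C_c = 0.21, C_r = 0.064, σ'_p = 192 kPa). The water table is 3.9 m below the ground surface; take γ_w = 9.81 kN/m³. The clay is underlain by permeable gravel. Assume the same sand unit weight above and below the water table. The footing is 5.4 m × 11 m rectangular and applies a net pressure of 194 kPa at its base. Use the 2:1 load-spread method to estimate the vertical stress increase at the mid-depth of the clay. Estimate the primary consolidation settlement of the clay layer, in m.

Mid-depth of clay below the ground surface: z = 3.9 + 6.5/2 = 7.15 m.
Total vertical stress at mid-clay: σ_v = 20.4×3.9 + 16.1×3.25 = 131.88 kPa.
Pore pressure: u = 9.81×(7.15 − 3.9) = 31.883 kPa.
Initial effective stress: σ'_0 = σ_v − u = 131.88 − 31.883 = 99.997 kPa.
Stress increase at mid-clay by the 2:1 spreading method:
Δσ = qBL/((B+z)(L+z)) = 194×5.4×11/((5.4+7.15)(11+7.15)) = 50.59 kPa
Final effective stress: σ'_f = 99.997 + 50.59 = 150.59 kPa.
σ'_f = 150.59 ≤ σ'_p = 192 kPa, so the clay remains overconsolidated and only the recompression index applies:
S_c = C_r·H/(1+e₀)·log₁₀(σ'_f/σ'_0) = 0.064×6.5/2.1×log₁₀(150.59/99.997)
    = 0.19809 × 0.17781 = 0.03522 m

S_c ≈ 0.0352 m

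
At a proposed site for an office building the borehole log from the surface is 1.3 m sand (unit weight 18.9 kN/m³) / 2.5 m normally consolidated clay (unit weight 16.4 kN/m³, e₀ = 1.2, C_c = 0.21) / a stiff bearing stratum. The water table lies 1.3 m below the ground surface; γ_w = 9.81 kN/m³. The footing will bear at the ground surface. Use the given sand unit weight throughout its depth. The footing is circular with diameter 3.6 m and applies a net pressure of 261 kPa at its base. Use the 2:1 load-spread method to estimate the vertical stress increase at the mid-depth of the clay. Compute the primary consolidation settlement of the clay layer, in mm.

Mid-depth of clay below the ground surface: z = 1.3 + 2.5/2 = 2.55 m.
Total vertical stress at mid-clay: σ_v = 18.9×1.3 + 16.4×1.25 = 45.07 kPa.
Pore pressure: u = 9.81×(2.55 − 1.3) = 12.263 kPa.
Initial effective stress: σ'_0 = σ_v − u = 45.07 − 12.263 = 32.807 kPa.
Stress increase at mid-clay by the 2:1 spreading method:
Δσ ≈ qD²/(D+z)² = 261×3.6²/(3.6+2.55)² = 89.432 kPa
Final effective stress: σ'_f = σ'_0 + Δσ = 32.807 + 89.432 = 122.24 kPa.
Normally consolidated clay, so the full stress increment lies on the virgin compression line:
S_c = C_c·H/(1+e₀)·log₁₀(σ'_f/σ'_0) = 0.21×2.5/(1+1.2)×log₁₀(122.24/32.807)
    = 0.23864 × 0.57125 = 0.1363 m

S_c ≈ 136 mm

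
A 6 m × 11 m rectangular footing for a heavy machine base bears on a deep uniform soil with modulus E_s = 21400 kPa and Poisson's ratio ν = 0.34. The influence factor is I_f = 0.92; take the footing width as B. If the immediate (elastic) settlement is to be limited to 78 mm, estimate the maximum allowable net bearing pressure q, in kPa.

S_e = q·B·(1−ν²)/E_s · I_f  ⇒  q = S_e·E_s / (B·(1−ν²)·I_f).
q = 0.078 × 21400 / (6 × 0.8844 × 0.92) = 341.9 kPa

q ≈ 342 kPa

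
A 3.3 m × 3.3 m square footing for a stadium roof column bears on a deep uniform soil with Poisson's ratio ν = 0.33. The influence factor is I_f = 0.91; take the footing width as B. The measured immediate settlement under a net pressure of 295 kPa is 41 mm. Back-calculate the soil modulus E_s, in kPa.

S_e = q·B·(1−ν²)/E_s · I_f  ⇒  E_s = q·B·(1−ν²)·I_f / S_e.
E_s = 295 × 3.3 × 0.8911 × 0.91 / 0.041 = 19250 kPa

E_s ≈ 19300 kPa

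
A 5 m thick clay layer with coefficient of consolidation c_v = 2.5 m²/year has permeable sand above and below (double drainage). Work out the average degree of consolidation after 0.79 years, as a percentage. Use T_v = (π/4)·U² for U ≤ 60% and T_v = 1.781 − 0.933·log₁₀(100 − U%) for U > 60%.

Drainage path length: H_d = H/2 = 2.5 m (double drainage).
T_v = c_v·t/H_d² = 2.5×0.79/2.5² = 0.316.
T_v = 0.316 corresponds to the U > 60% branch:
U = 1 − 10^((1.781 − T_v)/0.933)/100 = 0.6283

U ≈ 62.8 %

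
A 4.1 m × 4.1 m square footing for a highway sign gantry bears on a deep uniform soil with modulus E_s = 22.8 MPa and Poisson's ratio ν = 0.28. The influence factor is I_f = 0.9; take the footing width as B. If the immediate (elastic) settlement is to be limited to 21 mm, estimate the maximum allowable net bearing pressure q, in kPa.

E_s = 22.8 MPa = 22800 kPa.
S_e = q·B·(1−ν²)/E_s · I_f  ⇒  q = S_e·E_s / (B·(1−ν²)·I_f).
q = 0.021 × 22800 / (4.1 × 0.9216 × 0.9) = 140.8 kPa

q ≈ 141 kPa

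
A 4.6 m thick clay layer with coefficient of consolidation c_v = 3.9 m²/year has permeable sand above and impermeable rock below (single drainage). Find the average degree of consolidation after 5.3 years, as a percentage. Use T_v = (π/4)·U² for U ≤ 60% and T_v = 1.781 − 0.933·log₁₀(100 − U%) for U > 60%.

U ≈ 92.7 %

Drainage path length: H_d = H = 4.6 m (single drainage).
T_v = c_v·t/H_d² = 3.9×5.3/4.6² = 0.97684.
T_v = 0.97684 corresponds to the U > 60% branch:
U = 1 − 10^((1.781 − T_v)/0.933)/100 = 0.9272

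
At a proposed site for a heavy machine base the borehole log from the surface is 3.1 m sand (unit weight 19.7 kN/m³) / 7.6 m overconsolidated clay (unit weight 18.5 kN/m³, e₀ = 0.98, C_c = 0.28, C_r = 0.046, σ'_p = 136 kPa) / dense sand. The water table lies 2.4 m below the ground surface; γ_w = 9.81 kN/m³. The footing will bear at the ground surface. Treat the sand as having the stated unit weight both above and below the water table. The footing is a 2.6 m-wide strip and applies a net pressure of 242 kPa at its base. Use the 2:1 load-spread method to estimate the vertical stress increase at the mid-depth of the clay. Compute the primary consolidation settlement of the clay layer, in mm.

Mid-depth of clay below the ground surface: z = 3.1 + 7.6/2 = 6.9 m.
Total vertical stress at mid-clay: σ_v = 19.7×3.1 + 18.5×3.8 = 131.37 kPa.
Pore pressure: u = 9.81×(6.9 − 2.4) = 44.145 kPa.
Initial effective stress: σ'_0 = σ_v − u = 131.37 − 44.145 = 87.225 kPa.
Stress increase at mid-clay by the 2:1 spreading method:
Δσ = qB/(B+z) = 242×2.6/(2.6+6.9) = 66.232 kPa
Final effective stress: σ'_f = 87.225 + 66.232 = 153.46 kPa.
σ'_f = 153.46 > σ'_p = 136 kPa, so the stress path crosses the preconsolidation pressure — recompression up to σ'_p, then virgin compression beyond:
S_c = H/(1+e₀)·[C_r·log₁₀(σ'_p/σ'_0) + C_c·log₁₀(σ'_f/σ'_p)]
    = 7.6/1.98 × [0.046×log₁₀(136/87.225) + 0.28×log₁₀(153.46/136)]
    = 3.8384 × [0.0088733 + 0.014688] = 0.09044 m

S_c ≈ 90.4 mm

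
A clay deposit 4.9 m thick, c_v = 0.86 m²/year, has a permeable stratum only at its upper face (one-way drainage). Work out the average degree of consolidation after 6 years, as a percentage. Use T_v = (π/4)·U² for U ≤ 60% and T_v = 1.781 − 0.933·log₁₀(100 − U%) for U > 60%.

Drainage path length: H_d = H = 4.9 m (single drainage).
T_v = c_v·t/H_d² = 0.86×6/4.9² = 0.21491.
T_v = 0.21491 corresponds to the U ≤ 60% branch:
U = √(4T_v/π) = 0.5231

U ≈ 52.3 %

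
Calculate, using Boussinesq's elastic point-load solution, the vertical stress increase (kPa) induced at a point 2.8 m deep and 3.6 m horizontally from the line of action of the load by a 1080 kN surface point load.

Δσ_z ≈ 5.74 kPa

Boussinesq vertical stress below a point load on an elastic half-space:
Δσ_z = 3P/(2πz²) · [1 + (r/z)²]^(−5/2)
r/z = 3.6/2.8 = 1.2857; [1+(r/z)²]^(−5/2) = 0.087223.
Δσ_z = 3×1080/(2π×2.8²) × 0.087223 = 65.773 × 0.087223 = 5.737 kPa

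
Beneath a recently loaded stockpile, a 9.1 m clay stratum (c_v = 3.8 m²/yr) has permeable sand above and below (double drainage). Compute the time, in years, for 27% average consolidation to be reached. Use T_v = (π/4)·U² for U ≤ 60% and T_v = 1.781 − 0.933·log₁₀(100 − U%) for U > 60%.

t ≈ 0.312 years

Drainage path length: H_d = H/2 = 4.55 m (double drainage).
U ≤ 60%: T_v = (π/4)·U² = (π/4)×0.27² = 0.057256.
t = T_v·H_d²/c_v = 0.057256×4.55²/3.8 = 0.3119 years.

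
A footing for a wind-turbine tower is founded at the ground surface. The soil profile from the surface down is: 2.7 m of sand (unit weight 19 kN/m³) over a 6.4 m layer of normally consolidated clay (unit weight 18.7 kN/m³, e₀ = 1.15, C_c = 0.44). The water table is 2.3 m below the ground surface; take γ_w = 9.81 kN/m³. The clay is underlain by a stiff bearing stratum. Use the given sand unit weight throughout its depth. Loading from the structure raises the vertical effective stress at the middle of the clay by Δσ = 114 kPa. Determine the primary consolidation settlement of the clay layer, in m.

Mid-depth of clay below the ground surface: z = 2.7 + 6.4/2 = 5.9 m.
Total vertical stress at mid-clay: σ_v = 19×2.7 + 18.7×3.2 = 111.14 kPa.
Pore pressure: u = 9.81×(5.9 − 2.3) = 35.316 kPa.
Initial effective stress: σ'_0 = σ_v − u = 111.14 − 35.316 = 75.824 kPa.
Final effective stress: σ'_f = σ'_0 + Δσ = 75.824 + 114 = 189.82 kPa.
Normally consolidated clay, so the full stress increment lies on the virgin compression line:
S_c = C_c·H/(1+e₀)·log₁₀(σ'_f/σ'_0) = 0.44×6.4/(1+1.15)×log₁₀(189.82/75.824)
    = 1.3098 × 0.39854 = 0.522 m

S_c ≈ 0.522 m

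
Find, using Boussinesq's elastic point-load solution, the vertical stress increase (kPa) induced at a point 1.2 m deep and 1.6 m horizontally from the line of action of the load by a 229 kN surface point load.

Δσ_z ≈ 5.9 kPa

Boussinesq vertical stress below a point load on an elastic half-space:
Δσ_z = 3P/(2πz²) · [1 + (r/z)²]^(−5/2)
r/z = 1.6/1.2 = 1.3333; [1+(r/z)²]^(−5/2) = 0.07776.
Δσ_z = 3×229/(2π×1.2²) × 0.07776 = 75.93 × 0.07776 = 5.904 kPa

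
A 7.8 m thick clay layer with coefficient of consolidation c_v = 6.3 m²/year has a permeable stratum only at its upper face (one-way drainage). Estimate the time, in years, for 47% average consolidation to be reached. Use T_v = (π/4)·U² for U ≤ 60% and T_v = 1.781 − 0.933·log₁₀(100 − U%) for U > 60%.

t ≈ 1.68 years

Drainage path length: H_d = H = 7.8 m (single drainage).
U ≤ 60%: T_v = (π/4)·U² = (π/4)×0.47² = 0.17349.
t = T_v·H_d²/c_v = 0.17349×7.8²/6.3 = 1.675 years.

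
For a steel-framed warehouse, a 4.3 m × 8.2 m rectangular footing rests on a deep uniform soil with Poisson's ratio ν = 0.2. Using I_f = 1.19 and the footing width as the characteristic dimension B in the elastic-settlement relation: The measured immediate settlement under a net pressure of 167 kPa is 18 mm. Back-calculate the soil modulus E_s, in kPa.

S_e = q·B·(1−ν²)/E_s · I_f  ⇒  E_s = q·B·(1−ν²)·I_f / S_e.
E_s = 167 × 4.3 × 0.96 × 1.19 / 0.018 = 45580 kPa

E_s ≈ 45600 kPa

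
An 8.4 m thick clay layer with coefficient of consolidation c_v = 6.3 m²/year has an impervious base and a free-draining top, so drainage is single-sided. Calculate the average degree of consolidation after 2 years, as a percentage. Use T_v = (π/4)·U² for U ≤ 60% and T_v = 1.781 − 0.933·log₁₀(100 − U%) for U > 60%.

Drainage path length: H_d = H = 8.4 m (single drainage).
T_v = c_v·t/H_d² = 6.3×2/8.4² = 0.17857.
T_v = 0.17857 corresponds to the U ≤ 60% branch:
U = √(4T_v/π) = 0.4768

U ≈ 47.7 %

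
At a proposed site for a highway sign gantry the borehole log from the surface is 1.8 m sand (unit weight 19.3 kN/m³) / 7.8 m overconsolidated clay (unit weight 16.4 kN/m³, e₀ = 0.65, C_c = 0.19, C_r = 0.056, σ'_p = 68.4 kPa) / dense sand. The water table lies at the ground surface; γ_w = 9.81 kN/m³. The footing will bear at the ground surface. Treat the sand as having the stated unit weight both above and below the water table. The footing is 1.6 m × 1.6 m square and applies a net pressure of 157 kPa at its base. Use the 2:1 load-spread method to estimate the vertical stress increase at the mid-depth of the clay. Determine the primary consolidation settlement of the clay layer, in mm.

S_c ≈ 18.7 mm

Mid-depth of clay below the ground surface: z = 1.8 + 7.8/2 = 5.7 m.
Total vertical stress at mid-clay: σ_v = 19.3×1.8 + 16.4×3.9 = 98.7 kPa.
Pore pressure: u = 9.81×(5.7 − 0) = 55.917 kPa.
Initial effective stress: σ'_0 = σ_v − u = 98.7 − 55.917 = 42.783 kPa.
Stress increase at mid-clay by the 2:1 spreading method:
Δσ = qBL/((B+z)(L+z)) = 157×1.6×1.6/((1.6+5.7)(1.6+5.7)) = 7.5421 kPa
Final effective stress: σ'_f = 42.783 + 7.5421 = 50.325 kPa.
σ'_f = 50.325 ≤ σ'_p = 68.4 kPa, so the clay remains overconsolidated and only the recompression index applies:
S_c = C_r·H/(1+e₀)·log₁₀(σ'_f/σ'_0) = 0.056×7.8/1.65×log₁₀(50.325/42.783)
    = 0.26473 × 0.070513 = 0.01867 m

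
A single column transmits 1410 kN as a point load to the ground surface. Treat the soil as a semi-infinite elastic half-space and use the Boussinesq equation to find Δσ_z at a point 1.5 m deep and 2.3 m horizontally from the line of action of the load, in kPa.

Boussinesq vertical stress below a point load on an elastic half-space:
Δσ_z = 3P/(2πz²) · [1 + (r/z)²]^(−5/2)
r/z = 2.3/1.5 = 1.5333; [1+(r/z)²]^(−5/2) = 0.048644.
Δσ_z = 3×1410/(2π×1.5²) × 0.048644 = 299.21 × 0.048644 = 14.55 kPa

Δσ_z ≈ 14.6 kPa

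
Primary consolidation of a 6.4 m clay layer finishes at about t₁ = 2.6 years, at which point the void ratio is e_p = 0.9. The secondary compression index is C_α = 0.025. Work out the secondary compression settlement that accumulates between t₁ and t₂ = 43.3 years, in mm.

S_s ≈ 103 mm

Secondary compression: S_s = C_α·H/(1+e_p)·log₁₀(t₂/t₁)
S_s = 0.025×6.4/(1+0.9)×log₁₀(43.3/2.6)
    = 0.08421 × 1.222 = 0.1029 m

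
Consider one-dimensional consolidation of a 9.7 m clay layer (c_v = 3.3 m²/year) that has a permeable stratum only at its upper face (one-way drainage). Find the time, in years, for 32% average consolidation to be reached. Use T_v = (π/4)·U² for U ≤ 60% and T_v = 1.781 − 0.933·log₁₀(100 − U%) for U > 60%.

Drainage path length: H_d = H = 9.7 m (single drainage).
U ≤ 60%: T_v = (π/4)·U² = (π/4)×0.32² = 0.080425.
t = T_v·H_d²/c_v = 0.080425×9.7²/3.3 = 2.293 years.

t ≈ 2.29 years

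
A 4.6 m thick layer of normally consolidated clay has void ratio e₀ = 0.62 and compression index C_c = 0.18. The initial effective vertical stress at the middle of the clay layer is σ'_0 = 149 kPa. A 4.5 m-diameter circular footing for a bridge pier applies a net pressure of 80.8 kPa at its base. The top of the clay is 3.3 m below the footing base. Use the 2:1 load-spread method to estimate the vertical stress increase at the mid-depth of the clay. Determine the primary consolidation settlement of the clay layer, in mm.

Mid-depth of clay below the footing base: z = 3.3 + 4.6/2 = 5.6 m.
Stress increase at mid-clay by the 2:1 spreading method:
Δσ ≈ qD²/(D+z)² = 80.8×4.5²/(4.5+5.6)² = 16.04 kPa
Final effective stress: σ'_f = σ'_0 + Δσ = 149 + 16.04 = 165.04 kPa.
Normally consolidated clay, so the full stress increment lies on the virgin compression line:
S_c = C_c·H/(1+e₀)·log₁₀(σ'_f/σ'_0) = 0.18×4.6/(1+0.62)×log₁₀(165.04/149)
    = 0.51111 × 0.044403 = 0.02269 m

S_c ≈ 22.7 mm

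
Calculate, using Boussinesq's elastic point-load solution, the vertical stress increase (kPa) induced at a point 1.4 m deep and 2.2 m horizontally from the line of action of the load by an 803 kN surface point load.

Boussinesq vertical stress below a point load on an elastic half-space:
Δσ_z = 3P/(2πz²) · [1 + (r/z)²]^(−5/2)
r/z = 2.2/1.4 = 1.5714; [1+(r/z)²]^(−5/2) = 0.044603.
Δσ_z = 3×803/(2π×1.4²) × 0.044603 = 195.61 × 0.044603 = 8.725 kPa

Δσ_z ≈ 8.72 kPa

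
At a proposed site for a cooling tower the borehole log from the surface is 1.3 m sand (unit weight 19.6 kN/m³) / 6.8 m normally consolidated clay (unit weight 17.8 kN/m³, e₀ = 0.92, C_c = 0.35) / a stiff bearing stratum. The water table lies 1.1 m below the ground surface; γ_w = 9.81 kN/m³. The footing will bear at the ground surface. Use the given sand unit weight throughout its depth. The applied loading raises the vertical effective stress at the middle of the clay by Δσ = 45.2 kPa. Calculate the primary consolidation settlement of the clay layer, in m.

Mid-depth of clay below the ground surface: z = 1.3 + 6.8/2 = 4.7 m.
Total vertical stress at mid-clay: σ_v = 19.6×1.3 + 17.8×3.4 = 86 kPa.
Pore pressure: u = 9.81×(4.7 − 1.1) = 35.316 kPa.
Initial effective stress: σ'_0 = σ_v − u = 86 − 35.316 = 50.684 kPa.
Final effective stress: σ'_f = σ'_0 + Δσ = 50.684 + 45.2 = 95.884 kPa.
Normally consolidated clay, so the full stress increment lies on the virgin compression line:
S_c = C_c·H/(1+e₀)·log₁₀(σ'_f/σ'_0) = 0.35×6.8/(1+0.92)×log₁₀(95.884/50.684)
    = 1.2396 × 0.27688 = 0.3432 m

S_c ≈ 0.343 m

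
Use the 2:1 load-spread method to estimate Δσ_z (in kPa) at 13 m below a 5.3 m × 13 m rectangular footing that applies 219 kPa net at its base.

Δσ_z ≈ 31.7 kPa

By the 2:1 method the load spreads at 1 horizontal : 2 vertical, so at depth z the loaded area has grown by z in each plan dimension:
Δσ = qBL/((B+z)(L+z)) = 219×5.3×13/((5.3+13)(13+13)) = 31.713 kPa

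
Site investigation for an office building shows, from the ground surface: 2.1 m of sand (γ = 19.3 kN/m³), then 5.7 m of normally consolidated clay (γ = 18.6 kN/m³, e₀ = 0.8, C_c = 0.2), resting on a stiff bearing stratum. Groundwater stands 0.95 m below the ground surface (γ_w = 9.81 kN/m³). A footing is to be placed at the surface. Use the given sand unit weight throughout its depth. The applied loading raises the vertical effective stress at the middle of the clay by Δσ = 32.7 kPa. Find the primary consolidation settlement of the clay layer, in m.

Mid-depth of clay below the ground surface: z = 2.1 + 5.7/2 = 4.95 m.
Total vertical stress at mid-clay: σ_v = 19.3×2.1 + 18.6×2.85 = 93.54 kPa.
Pore pressure: u = 9.81×(4.95 − 0.95) = 39.24 kPa.
Initial effective stress: σ'_0 = σ_v − u = 93.54 − 39.24 = 54.3 kPa.
Final effective stress: σ'_f = σ'_0 + Δσ = 54.3 + 32.7 = 87 kPa.
Normally consolidated clay, so the full stress increment lies on the virgin compression line:
S_c = C_c·H/(1+e₀)·log₁₀(σ'_f/σ'_0) = 0.2×5.7/(1+0.8)×log₁₀(87/54.3)
    = 0.63333 × 0.20472 = 0.1297 m

S_c ≈ 0.13 m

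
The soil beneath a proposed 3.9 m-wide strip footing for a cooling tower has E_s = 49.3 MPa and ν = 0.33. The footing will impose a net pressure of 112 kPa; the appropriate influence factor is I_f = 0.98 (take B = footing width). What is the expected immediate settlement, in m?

Immediate (elastic) settlement: S_e = q·B·(1−ν²)/E_s · I_f.
E_s = 49.3 MPa = 49300 kPa.
S_e = 112 × 3.9 × (1 − 0.33²) / 49300 × 0.98
    = 112 × 3.9 × 0.8911 / 49300 × 0.98
    = 0.007737 m

S_e ≈ 0.00774 m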